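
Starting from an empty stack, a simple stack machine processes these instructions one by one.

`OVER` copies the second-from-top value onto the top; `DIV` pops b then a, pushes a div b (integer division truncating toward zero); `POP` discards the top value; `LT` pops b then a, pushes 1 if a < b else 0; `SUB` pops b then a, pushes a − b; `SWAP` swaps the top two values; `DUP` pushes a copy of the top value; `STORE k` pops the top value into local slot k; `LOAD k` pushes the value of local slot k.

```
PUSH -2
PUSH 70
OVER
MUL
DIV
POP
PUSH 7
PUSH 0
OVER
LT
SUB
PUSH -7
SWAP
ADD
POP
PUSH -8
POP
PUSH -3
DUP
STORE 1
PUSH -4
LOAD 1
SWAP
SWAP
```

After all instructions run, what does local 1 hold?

PUSH -2 → -2
PUSH 70 → -2 70
OVER    → -2 70 -2
MUL     → -2 -140
DIV     → 0
POP     → (empty)
PUSH 7  → 7
PUSH 0  → 7 0
OVER    → 7 0 7
LT      → 7 1
SUB     → 6
PUSH -7 → 6 -7
SWAP    → -7 6
ADD     → -1
POP     → (empty)
PUSH -8 → -8
POP     → (empty)
PUSH -3 → -3
DUP     → -3 -3
STORE 1 → -3
PUSH -4 → -3 -4
LOAD 1  → -3 -4 -3
SWAP    → -3 -3 -4
SWAP    → -3 -4 -3

-3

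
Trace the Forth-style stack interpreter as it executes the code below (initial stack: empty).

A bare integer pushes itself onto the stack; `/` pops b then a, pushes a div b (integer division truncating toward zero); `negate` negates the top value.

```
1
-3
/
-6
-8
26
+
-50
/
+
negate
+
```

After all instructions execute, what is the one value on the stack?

1       1
-3      1 -3
/       0
-6      0 -6
-8      0 -6 -8
26      0 -6 -8 26
+       0 -6 18
-50     0 -6 18 -50
/       0 -6 0
+       0 -6
negate  0 6
+       6

6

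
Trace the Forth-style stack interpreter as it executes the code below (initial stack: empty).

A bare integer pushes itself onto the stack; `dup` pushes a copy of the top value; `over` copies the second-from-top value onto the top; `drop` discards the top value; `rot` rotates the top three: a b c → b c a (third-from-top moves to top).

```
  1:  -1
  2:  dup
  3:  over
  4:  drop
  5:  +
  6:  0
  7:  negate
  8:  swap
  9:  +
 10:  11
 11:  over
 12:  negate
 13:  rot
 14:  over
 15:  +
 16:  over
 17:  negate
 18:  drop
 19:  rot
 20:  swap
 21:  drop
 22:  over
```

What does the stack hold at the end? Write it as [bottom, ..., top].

-1     : -1
dup    : -1 -1
over   : -1 -1 -1
drop   : -1 -1
+      : -2
0      : -2 0
negate : -2 0
swap   : 0 -2
+      : -2
11     : -2 11
over   : -2 11 -2
negate : -2 11 2
rot    : 11 2 -2
over   : 11 2 -2 2
+      : 11 2 0
over   : 11 2 0 2
negate : 11 2 0 -2
drop   : 11 2 0
rot    : 2 0 11
swap   : 2 11 0
drop   : 2 11
over   : 2 11 2

[2, 11, 2]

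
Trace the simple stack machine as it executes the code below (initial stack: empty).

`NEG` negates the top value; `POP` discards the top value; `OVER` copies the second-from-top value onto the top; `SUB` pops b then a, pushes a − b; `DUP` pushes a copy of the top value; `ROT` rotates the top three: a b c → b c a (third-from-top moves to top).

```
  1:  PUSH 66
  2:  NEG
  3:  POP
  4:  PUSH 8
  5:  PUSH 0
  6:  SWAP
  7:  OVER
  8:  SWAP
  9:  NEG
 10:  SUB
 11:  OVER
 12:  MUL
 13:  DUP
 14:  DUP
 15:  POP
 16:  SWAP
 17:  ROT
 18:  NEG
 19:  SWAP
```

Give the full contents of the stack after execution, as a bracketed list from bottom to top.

[0, 0, 0]

PUSH 66  66
NEG      -66
POP      (empty)
PUSH 8   8
PUSH 0   8 0
SWAP     0 8
OVER     0 8 0
SWAP     0 0 8
NEG      0 0 -8
SUB      0 8
OVER     0 8 0
MUL      0 0
DUP      0 0 0
DUP      0 0 0 0
POP      0 0 0
SWAP     0 0 0
ROT      0 0 0
NEG      0 0 0
SWAP     0 0 0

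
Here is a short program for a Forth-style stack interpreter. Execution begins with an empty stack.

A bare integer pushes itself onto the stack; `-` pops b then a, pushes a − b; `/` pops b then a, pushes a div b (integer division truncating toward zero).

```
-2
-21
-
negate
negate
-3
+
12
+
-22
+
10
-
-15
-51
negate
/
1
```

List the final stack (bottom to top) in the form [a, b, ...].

[-4, 0, 1]

-2     → -2
-21    → -2 -21
-      → 19
negate → -19
negate → 19
-3     → 19 -3
+      → 16
12     → 16 12
+      → 28
-22    → 28 -22
+      → 6
10     → 6 10
-      → -4
-15    → -4 -15
-51    → -4 -15 -51
negate → -4 -15 51
/      → -4 0
1      → -4 0 1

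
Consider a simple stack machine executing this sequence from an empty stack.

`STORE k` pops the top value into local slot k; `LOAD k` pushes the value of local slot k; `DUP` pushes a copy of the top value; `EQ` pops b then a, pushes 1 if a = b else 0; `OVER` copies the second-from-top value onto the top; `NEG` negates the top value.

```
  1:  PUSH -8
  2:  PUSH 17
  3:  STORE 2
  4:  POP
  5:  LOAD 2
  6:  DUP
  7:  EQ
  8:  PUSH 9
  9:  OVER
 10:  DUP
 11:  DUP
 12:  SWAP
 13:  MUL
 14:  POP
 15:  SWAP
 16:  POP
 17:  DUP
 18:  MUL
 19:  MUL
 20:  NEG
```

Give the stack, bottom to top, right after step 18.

PUSH -8 → [-8]
PUSH 17 → [-8, 17]
STORE 2 → [-8]
POP     → []
LOAD 2  → [17]
DUP     → [17, 17]
EQ      → [1]
PUSH 9  → [1, 9]
OVER    → [1, 9, 1]
DUP     → [1, 9, 1, 1]
DUP     → [1, 9, 1, 1, 1]
SWAP    → [1, 9, 1, 1, 1]
MUL     → [1, 9, 1, 1]
POP     → [1, 9, 1]
SWAP    → [1, 1, 9]
POP     → [1, 1]
DUP     → [1, 1, 1]
MUL     → [1, 1]

[1, 1]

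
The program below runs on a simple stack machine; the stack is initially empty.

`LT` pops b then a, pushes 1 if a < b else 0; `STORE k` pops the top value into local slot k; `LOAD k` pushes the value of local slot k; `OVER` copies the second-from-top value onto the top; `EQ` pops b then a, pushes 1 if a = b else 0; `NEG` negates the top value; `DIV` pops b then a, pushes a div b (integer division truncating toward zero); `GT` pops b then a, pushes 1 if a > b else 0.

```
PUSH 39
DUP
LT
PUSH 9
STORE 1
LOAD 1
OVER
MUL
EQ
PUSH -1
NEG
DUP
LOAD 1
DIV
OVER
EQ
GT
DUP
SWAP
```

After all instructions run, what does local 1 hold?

PUSH 39  [39]
DUP      [39, 39]
LT       [0]
PUSH 9   [0, 9]
STORE 1  [0]
LOAD 1   [0, 9]
OVER     [0, 9, 0]
MUL      [0, 0]
EQ       [1]
PUSH -1  [1, -1]
NEG      [1, 1]
DUP      [1, 1, 1]
LOAD 1   [1, 1, 1, 9]
DIV      [1, 1, 0]
OVER     [1, 1, 0, 1]
EQ       [1, 1, 0]
GT       [1, 1]
DUP      [1, 1, 1]
SWAP     [1, 1, 1]

9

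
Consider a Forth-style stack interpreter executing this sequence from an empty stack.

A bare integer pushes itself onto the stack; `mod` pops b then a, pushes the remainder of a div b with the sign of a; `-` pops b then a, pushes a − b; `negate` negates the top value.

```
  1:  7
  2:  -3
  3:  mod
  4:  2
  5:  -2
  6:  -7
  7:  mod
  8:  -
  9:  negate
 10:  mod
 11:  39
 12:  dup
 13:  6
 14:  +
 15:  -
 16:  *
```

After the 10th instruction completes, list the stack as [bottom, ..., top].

[1]

7      → 7
-3     → 7 -3
mod    → 1
2      → 1 2
-2     → 1 2 -2
-7     → 1 2 -2 -7
mod    → 1 2 -2
-      → 1 4
negate → 1 -4
mod    → 1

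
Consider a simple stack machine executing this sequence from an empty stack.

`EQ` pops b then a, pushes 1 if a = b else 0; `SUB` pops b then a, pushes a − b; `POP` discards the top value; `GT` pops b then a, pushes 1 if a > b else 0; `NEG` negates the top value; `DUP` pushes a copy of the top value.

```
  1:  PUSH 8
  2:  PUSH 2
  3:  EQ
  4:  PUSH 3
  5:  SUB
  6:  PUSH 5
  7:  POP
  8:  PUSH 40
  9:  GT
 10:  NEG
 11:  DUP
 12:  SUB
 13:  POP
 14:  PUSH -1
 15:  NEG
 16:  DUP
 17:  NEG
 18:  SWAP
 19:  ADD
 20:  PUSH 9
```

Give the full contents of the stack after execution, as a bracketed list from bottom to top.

[0, 9]

PUSH 8  → 8
PUSH 2  → 8 2
EQ      → 0
PUSH 3  → 0 3
SUB     → -3
PUSH 5  → -3 5
POP     → -3
PUSH 40 → -3 40
GT      → 0
NEG     → 0
DUP     → 0 0
SUB     → 0
POP     → (empty)
PUSH -1 → -1
NEG     → 1
DUP     → 1 1
NEG     → 1 -1
SWAP    → -1 1
ADD     → 0
PUSH 9  → 0 9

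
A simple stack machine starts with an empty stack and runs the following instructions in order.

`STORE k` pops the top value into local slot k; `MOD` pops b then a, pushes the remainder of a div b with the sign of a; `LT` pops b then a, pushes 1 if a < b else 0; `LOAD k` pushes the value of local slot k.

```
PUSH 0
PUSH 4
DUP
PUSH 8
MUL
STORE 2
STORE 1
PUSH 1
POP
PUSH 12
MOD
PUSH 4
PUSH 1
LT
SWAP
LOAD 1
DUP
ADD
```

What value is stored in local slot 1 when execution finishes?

4

PUSH 0  : [0]
PUSH 4  : [0, 4]
DUP     : [0, 4, 4]
PUSH 8  : [0, 4, 4, 8]
MUL     : [0, 4, 32]
STORE 2 : [0, 4]
STORE 1 : [0]
PUSH 1  : [0, 1]
POP     : [0]
PUSH 12 : [0, 12]
MOD     : [0]
PUSH 4  : [0, 4]
PUSH 1  : [0, 4, 1]
LT      : [0, 0]
SWAP    : [0, 0]
LOAD 1  : [0, 0, 4]
DUP     : [0, 0, 4, 4]
ADD     : [0, 0, 8]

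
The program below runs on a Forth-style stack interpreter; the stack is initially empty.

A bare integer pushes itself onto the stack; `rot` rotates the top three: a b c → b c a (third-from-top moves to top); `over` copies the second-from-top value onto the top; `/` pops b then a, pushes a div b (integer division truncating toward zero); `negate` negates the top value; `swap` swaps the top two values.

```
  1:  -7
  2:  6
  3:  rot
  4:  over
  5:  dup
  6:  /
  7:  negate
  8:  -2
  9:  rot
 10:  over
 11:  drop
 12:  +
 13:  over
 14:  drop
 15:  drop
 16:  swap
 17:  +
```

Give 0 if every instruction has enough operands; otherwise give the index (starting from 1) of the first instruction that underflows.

3

-7 -> -7
6  -> -7 6
rot  — needs 3 operands, stack has 2 → underflow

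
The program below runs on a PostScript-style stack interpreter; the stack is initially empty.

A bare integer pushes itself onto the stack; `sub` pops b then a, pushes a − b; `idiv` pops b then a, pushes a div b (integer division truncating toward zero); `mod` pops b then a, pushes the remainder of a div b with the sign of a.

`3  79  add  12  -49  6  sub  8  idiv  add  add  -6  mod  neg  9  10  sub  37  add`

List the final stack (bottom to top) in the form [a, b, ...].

3     3
79    3 79
add   82
12    82 12
-49   82 12 -49
6     82 12 -49 6
sub   82 12 -55
8     82 12 -55 8
idiv  82 12 -6
add   82 6
add   88
-6    88 -6
mod   4
neg   -4
9     -4 9
10    -4 9 10
sub   -4 -1
37    -4 -1 37
add   -4 36

[-4, 36]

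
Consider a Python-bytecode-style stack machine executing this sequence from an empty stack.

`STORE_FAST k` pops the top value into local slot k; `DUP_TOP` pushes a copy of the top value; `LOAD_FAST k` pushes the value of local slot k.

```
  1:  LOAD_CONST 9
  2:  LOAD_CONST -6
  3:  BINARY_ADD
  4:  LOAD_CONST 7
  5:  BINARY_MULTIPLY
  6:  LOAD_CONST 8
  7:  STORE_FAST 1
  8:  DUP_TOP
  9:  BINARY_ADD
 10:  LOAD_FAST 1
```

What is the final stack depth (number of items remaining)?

2

LOAD_CONST 9    → 9
LOAD_CONST -6   → 9 -6
BINARY_ADD      → 3
LOAD_CONST 7    → 3 7
BINARY_MULTIPLY → 21
LOAD_CONST 8    → 21 8
STORE_FAST 1    → 21
DUP_TOP         → 21 21
BINARY_ADD      → 42
LOAD_FAST 1     → 42 8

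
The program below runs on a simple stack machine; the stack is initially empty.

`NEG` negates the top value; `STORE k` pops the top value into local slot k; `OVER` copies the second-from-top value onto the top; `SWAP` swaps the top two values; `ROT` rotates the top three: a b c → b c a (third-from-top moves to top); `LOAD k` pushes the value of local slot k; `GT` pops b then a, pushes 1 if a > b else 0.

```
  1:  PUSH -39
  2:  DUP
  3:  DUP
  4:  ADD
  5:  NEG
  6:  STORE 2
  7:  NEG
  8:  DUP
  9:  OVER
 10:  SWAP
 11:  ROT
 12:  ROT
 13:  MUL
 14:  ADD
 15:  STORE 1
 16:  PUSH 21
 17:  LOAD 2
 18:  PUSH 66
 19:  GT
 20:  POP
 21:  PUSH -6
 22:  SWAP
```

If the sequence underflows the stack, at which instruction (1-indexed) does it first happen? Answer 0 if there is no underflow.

PUSH -39 : -39
DUP      : -39 -39
DUP      : -39 -39 -39
ADD      : -39 -78
NEG      : -39 78
STORE 2  : -39
NEG      : 39
DUP      : 39 39
OVER     : 39 39 39
SWAP     : 39 39 39
ROT      : 39 39 39
ROT      : 39 39 39
MUL      : 39 1521
ADD      : 1560
STORE 1  : (empty)
PUSH 21  : 21
LOAD 2   : 21 78
PUSH 66  : 21 78 66
GT       : 21 1
POP      : 21
PUSH -6  : 21 -6
SWAP     : -6 21

0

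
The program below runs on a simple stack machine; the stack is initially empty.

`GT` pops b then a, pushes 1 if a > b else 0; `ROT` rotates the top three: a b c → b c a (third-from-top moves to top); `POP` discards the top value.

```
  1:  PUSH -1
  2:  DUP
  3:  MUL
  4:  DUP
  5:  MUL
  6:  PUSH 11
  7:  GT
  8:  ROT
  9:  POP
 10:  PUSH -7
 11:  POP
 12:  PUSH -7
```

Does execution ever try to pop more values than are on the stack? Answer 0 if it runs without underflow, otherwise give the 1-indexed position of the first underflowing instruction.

8

PUSH -1 -> [-1]
DUP     -> [-1, -1]
MUL     -> [1]
DUP     -> [1, 1]
MUL     -> [1]
PUSH 11 -> [1, 11]
GT      -> [0]
ROT  — needs 3 operands, stack has 1 → underflow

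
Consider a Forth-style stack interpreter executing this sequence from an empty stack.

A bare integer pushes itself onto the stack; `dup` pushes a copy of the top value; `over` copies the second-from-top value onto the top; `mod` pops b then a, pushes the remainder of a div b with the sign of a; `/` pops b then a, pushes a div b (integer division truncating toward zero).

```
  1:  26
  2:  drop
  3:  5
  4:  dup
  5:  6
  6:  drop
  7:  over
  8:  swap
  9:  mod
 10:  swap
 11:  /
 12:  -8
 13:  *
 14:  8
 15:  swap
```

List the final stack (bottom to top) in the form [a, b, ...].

[8, 0]

26   : 26
drop : (empty)
5    : 5
dup  : 5 5
6    : 5 5 6
drop : 5 5
over : 5 5 5
swap : 5 5 5
mod  : 5 0
swap : 0 5
/    : 0
-8   : 0 -8
*    : 0
8    : 0 8
swap : 8 0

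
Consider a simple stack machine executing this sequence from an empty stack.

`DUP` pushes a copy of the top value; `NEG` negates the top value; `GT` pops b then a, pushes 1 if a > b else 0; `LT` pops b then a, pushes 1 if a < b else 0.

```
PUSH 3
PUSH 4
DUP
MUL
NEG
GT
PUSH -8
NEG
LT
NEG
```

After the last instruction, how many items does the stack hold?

PUSH 3   3
PUSH 4   3 4
DUP      3 4 4
MUL      3 16
NEG      3 -16
GT       1
PUSH -8  1 -8
NEG      1 8
LT       1
NEG      -1

1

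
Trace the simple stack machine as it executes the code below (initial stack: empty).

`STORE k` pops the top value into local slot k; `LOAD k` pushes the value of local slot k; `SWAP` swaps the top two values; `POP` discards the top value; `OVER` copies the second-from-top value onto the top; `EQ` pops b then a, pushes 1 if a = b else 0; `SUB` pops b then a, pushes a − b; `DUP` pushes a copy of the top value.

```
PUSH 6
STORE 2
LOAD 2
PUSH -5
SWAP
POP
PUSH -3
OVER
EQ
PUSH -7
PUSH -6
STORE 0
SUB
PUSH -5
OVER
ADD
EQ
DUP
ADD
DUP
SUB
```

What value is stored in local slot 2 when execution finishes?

6

PUSH 6  : [6]
STORE 2 : []
LOAD 2  : [6]
PUSH -5 : [6, -5]
SWAP    : [-5, 6]
POP     : [-5]
PUSH -3 : [-5, -3]
OVER    : [-5, -3, -5]
EQ      : [-5, 0]
PUSH -7 : [-5, 0, -7]
PUSH -6 : [-5, 0, -7, -6]
STORE 0 : [-5, 0, -7]
SUB     : [-5, 7]
PUSH -5 : [-5, 7, -5]
OVER    : [-5, 7, -5, 7]
ADD     : [-5, 7, 2]
EQ      : [-5, 0]
DUP     : [-5, 0, 0]
ADD     : [-5, 0]
DUP     : [-5, 0, 0]
SUB     : [-5, 0]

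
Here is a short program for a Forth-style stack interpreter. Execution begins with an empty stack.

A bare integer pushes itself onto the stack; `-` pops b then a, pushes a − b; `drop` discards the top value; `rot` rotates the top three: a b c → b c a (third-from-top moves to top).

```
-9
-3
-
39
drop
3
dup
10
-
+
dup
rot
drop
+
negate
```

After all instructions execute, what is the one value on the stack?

8

-9     : -9
-3     : -9 -3
-      : -6
39     : -6 39
drop   : -6
3      : -6 3
dup    : -6 3 3
10     : -6 3 3 10
-      : -6 3 -7
+      : -6 -4
dup    : -6 -4 -4
rot    : -4 -4 -6
drop   : -4 -4
+      : -8
negate : 8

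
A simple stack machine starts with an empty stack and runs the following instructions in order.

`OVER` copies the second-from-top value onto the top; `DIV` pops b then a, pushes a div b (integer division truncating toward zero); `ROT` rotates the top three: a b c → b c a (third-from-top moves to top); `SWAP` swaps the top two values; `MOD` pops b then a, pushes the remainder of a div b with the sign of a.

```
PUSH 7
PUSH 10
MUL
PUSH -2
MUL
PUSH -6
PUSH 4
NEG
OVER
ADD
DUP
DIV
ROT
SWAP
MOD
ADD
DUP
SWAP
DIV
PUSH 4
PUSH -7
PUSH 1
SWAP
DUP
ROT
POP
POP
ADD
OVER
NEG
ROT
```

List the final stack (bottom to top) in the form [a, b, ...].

[-3, -1, 1]

PUSH 7   7
PUSH 10  7 10
MUL      70
PUSH -2  70 -2
MUL      -140
PUSH -6  -140 -6
PUSH 4   -140 -6 4
NEG      -140 -6 -4
OVER     -140 -6 -4 -6
ADD      -140 -6 -10
DUP      -140 -6 -10 -10
DIV      -140 -6 1
ROT      -6 1 -140
SWAP     -6 -140 1
MOD      -6 0
ADD      -6
DUP      -6 -6
SWAP     -6 -6
DIV      1
PUSH 4   1 4
PUSH -7  1 4 -7
PUSH 1   1 4 -7 1
SWAP     1 4 1 -7
DUP      1 4 1 -7 -7
ROT      1 4 -7 -7 1
POP      1 4 -7 -7
POP      1 4 -7
ADD      1 -3
OVER     1 -3 1
NEG      1 -3 -1
ROT      -3 -1 1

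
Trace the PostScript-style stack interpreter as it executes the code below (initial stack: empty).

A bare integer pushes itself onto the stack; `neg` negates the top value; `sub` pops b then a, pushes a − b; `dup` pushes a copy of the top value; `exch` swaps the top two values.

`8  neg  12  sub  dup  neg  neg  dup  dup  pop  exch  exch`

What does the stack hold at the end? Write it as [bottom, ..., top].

[-20, -20, -20]

8    → 8
neg  → -8
12   → -8 12
sub  → -20
dup  → -20 -20
neg  → -20 20
neg  → -20 -20
dup  → -20 -20 -20
dup  → -20 -20 -20 -20
pop  → -20 -20 -20
exch → -20 -20 -20
exch → -20 -20 -20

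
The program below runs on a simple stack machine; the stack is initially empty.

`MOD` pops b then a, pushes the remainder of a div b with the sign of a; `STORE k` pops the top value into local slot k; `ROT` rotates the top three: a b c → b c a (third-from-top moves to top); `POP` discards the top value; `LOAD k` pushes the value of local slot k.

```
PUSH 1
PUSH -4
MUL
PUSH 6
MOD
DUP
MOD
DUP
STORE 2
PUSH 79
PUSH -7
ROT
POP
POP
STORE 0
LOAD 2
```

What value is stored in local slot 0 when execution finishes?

PUSH 1  → 1
PUSH -4 → 1 -4
MUL     → -4
PUSH 6  → -4 6
MOD     → -4
DUP     → -4 -4
MOD     → 0
DUP     → 0 0
STORE 2 → 0
PUSH 79 → 0 79
PUSH -7 → 0 79 -7
ROT     → 79 -7 0
POP     → 79 -7
POP     → 79
STORE 0 → (empty)
LOAD 2  → 0

79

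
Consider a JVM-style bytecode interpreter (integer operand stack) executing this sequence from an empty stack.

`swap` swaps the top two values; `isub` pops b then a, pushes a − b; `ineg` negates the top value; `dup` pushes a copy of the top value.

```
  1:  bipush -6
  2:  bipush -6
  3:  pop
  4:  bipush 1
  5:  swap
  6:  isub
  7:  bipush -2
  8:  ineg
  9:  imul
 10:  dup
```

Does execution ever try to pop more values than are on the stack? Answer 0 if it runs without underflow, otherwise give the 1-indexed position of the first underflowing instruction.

0

bipush -6 → [-6]
bipush -6 → [-6, -6]
pop       → [-6]
bipush 1  → [-6, 1]
swap      → [1, -6]
isub      → [7]
bipush -2 → [7, -2]
ineg      → [7, 2]
imul      → [14]
dup       → [14, 14]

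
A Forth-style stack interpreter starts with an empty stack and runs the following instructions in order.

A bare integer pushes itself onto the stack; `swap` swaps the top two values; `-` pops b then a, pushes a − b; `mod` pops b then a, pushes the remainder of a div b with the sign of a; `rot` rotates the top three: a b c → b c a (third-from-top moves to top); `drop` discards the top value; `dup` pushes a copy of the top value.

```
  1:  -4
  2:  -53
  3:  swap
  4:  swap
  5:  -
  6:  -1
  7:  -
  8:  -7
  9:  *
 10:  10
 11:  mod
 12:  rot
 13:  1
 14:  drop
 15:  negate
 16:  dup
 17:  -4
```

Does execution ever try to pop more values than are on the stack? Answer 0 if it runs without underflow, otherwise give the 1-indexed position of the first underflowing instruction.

-4    -4
-53   -4 -53
swap  -53 -4
swap  -4 -53
-     49
-1    49 -1
-     50
-7    50 -7
*     -350
10    -350 10
mod   0
rot  — needs 3 operands, stack has 1 → underflow

12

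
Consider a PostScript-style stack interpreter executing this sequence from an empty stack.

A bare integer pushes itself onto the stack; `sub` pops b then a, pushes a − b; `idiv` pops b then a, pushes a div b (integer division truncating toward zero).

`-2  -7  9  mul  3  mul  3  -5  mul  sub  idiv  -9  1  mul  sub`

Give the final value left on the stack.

-2   : -2
-7   : -2 -7
9    : -2 -7 9
mul  : -2 -63
3    : -2 -63 3
mul  : -2 -189
3    : -2 -189 3
-5   : -2 -189 3 -5
mul  : -2 -189 -15
sub  : -2 -174
idiv : 0
-9   : 0 -9
1    : 0 -9 1
mul  : 0 -9
sub  : 9

9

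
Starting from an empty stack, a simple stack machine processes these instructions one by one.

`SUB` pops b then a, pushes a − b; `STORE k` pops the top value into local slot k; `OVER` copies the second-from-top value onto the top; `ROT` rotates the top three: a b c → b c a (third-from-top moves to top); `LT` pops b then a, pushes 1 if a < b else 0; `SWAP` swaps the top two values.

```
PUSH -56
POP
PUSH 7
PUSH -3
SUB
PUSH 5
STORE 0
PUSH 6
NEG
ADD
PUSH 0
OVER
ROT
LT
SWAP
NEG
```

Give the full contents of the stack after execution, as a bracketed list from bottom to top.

PUSH -56 → [-56]
POP      → []
PUSH 7   → [7]
PUSH -3  → [7, -3]
SUB      → [10]
PUSH 5   → [10, 5]
STORE 0  → [10]
PUSH 6   → [10, 6]
NEG      → [10, -6]
ADD      → [4]
PUSH 0   → [4, 0]
OVER     → [4, 0, 4]
ROT      → [0, 4, 4]
LT       → [0, 0]
SWAP     → [0, 0]
NEG      → [0, 0]

[0, 0]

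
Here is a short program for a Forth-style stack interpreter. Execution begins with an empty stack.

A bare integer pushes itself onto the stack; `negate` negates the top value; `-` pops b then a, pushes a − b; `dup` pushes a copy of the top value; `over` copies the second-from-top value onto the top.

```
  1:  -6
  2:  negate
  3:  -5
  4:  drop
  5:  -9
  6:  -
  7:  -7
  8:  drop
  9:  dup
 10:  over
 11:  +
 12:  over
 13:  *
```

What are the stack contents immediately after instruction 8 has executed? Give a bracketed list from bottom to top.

[15]

-6     → [-6]
negate → [6]
-5     → [6, -5]
drop   → [6]
-9     → [6, -9]
-      → [15]
-7     → [15, -7]
drop   → [15]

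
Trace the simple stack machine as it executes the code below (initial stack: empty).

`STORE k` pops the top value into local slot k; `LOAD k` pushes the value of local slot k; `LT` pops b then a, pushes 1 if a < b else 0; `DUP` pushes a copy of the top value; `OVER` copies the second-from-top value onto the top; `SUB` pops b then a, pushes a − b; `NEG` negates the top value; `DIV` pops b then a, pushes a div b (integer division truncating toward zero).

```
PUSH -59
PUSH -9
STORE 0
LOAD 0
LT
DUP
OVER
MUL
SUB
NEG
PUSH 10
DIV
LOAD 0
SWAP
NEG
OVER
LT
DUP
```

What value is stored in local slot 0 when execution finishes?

-9

PUSH -59  [-59]
PUSH -9   [-59, -9]
STORE 0   [-59]
LOAD 0    [-59, -9]
LT        [1]
DUP       [1, 1]
OVER      [1, 1, 1]
MUL       [1, 1]
SUB       [0]
NEG       [0]
PUSH 10   [0, 10]
DIV       [0]
LOAD 0    [0, -9]
SWAP      [-9, 0]
NEG       [-9, 0]
OVER      [-9, 0, -9]
LT        [-9, 0]
DUP       [-9, 0, 0]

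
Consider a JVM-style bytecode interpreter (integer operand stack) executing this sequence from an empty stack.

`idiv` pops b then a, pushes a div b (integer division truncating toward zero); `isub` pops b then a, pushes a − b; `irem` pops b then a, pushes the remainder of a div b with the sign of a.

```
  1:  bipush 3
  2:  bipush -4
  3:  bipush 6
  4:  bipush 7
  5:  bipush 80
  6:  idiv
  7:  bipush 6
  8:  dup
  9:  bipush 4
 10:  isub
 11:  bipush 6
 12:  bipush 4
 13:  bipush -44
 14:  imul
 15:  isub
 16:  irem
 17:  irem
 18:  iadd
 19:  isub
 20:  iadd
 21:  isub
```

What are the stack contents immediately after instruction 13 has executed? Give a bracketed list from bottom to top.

bipush 3   : [3]
bipush -4  : [3, -4]
bipush 6   : [3, -4, 6]
bipush 7   : [3, -4, 6, 7]
bipush 80  : [3, -4, 6, 7, 80]
idiv       : [3, -4, 6, 0]
bipush 6   : [3, -4, 6, 0, 6]
dup        : [3, -4, 6, 0, 6, 6]
bipush 4   : [3, -4, 6, 0, 6, 6, 4]
isub       : [3, -4, 6, 0, 6, 2]
bipush 6   : [3, -4, 6, 0, 6, 2, 6]
bipush 4   : [3, -4, 6, 0, 6, 2, 6, 4]
bipush -44 : [3, -4, 6, 0, 6, 2, 6, 4, -44]

[3, -4, 6, 0, 6, 2, 6, 4, -44]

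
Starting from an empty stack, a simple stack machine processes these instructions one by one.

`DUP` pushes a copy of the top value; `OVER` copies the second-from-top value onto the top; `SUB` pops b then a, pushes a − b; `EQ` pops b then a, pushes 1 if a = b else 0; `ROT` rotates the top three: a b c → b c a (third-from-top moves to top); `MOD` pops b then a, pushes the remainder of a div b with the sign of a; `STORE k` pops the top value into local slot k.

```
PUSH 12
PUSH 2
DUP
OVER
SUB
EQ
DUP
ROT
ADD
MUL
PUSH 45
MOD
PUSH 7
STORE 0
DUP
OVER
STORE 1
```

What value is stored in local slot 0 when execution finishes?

PUSH 12 : 12
PUSH 2  : 12 2
DUP     : 12 2 2
OVER    : 12 2 2 2
SUB     : 12 2 0
EQ      : 12 0
DUP     : 12 0 0
ROT     : 0 0 12
ADD     : 0 12
MUL     : 0
PUSH 45 : 0 45
MOD     : 0
PUSH 7  : 0 7
STORE 0 : 0
DUP     : 0 0
OVER    : 0 0 0
STORE 1 : 0 0

7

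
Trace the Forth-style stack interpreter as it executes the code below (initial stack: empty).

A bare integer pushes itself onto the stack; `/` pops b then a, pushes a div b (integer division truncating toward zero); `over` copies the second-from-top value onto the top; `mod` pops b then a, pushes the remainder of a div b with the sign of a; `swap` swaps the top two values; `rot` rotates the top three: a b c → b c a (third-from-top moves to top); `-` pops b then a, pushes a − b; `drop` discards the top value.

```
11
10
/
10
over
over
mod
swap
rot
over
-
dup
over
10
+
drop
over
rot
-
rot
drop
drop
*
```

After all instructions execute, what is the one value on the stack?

11   -> [11]
10   -> [11, 10]
/    -> [1]
10   -> [1, 10]
over -> [1, 10, 1]
over -> [1, 10, 1, 10]
mod  -> [1, 10, 1]
swap -> [1, 1, 10]
rot  -> [1, 10, 1]
over -> [1, 10, 1, 10]
-    -> [1, 10, -9]
dup  -> [1, 10, -9, -9]
over -> [1, 10, -9, -9, -9]
10   -> [1, 10, -9, -9, -9, 10]
+    -> [1, 10, -9, -9, 1]
drop -> [1, 10, -9, -9]
over -> [1, 10, -9, -9, -9]
rot  -> [1, 10, -9, -9, -9]
-    -> [1, 10, -9, 0]
rot  -> [1, -9, 0, 10]
drop -> [1, -9, 0]
drop -> [1, -9]
*    -> [-9]

-9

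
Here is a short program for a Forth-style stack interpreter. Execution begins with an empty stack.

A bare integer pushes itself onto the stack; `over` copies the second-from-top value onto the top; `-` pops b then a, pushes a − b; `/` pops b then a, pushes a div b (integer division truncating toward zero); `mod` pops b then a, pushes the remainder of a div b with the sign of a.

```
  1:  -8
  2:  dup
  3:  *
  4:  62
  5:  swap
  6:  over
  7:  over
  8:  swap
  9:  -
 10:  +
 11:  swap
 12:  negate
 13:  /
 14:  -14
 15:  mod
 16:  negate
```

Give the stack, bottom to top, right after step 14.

-8      [-8]
dup     [-8, -8]
*       [64]
62      [64, 62]
swap    [62, 64]
over    [62, 64, 62]
over    [62, 64, 62, 64]
swap    [62, 64, 64, 62]
-       [62, 64, 2]
+       [62, 66]
swap    [66, 62]
negate  [66, -62]
/       [-1]
-14     [-1, -14]

[-1, -14]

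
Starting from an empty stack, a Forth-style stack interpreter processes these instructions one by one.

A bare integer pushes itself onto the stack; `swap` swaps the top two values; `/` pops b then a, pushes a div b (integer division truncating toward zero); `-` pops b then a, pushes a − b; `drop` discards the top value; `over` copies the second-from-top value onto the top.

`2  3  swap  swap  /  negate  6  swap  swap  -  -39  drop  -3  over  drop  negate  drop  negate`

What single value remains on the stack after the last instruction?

2       2
3       2 3
swap    3 2
swap    2 3
/       0
negate  0
6       0 6
swap    6 0
swap    0 6
-       -6
-39     -6 -39
drop    -6
-3      -6 -3
over    -6 -3 -6
drop    -6 -3
negate  -6 3
drop    -6
negate  6

6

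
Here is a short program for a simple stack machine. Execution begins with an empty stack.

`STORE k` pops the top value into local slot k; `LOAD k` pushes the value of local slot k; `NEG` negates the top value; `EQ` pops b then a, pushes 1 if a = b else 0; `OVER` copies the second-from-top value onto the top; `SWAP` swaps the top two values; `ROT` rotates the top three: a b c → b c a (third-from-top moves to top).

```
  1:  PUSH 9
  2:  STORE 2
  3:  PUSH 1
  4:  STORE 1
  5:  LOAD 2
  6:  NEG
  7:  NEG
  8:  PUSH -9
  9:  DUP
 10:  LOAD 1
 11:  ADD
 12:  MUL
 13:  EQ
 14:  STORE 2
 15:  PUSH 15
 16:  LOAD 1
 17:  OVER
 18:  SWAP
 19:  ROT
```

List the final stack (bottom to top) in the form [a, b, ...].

[15, 1, 15]

PUSH 9  : [9]
STORE 2 : []
PUSH 1  : [1]
STORE 1 : []
LOAD 2  : [9]
NEG     : [-9]
NEG     : [9]
PUSH -9 : [9, -9]
DUP     : [9, -9, -9]
LOAD 1  : [9, -9, -9, 1]
ADD     : [9, -9, -8]
MUL     : [9, 72]
EQ      : [0]
STORE 2 : []
PUSH 15 : [15]
LOAD 1  : [15, 1]
OVER    : [15, 1, 15]
SWAP    : [15, 15, 1]
ROT     : [15, 1, 15]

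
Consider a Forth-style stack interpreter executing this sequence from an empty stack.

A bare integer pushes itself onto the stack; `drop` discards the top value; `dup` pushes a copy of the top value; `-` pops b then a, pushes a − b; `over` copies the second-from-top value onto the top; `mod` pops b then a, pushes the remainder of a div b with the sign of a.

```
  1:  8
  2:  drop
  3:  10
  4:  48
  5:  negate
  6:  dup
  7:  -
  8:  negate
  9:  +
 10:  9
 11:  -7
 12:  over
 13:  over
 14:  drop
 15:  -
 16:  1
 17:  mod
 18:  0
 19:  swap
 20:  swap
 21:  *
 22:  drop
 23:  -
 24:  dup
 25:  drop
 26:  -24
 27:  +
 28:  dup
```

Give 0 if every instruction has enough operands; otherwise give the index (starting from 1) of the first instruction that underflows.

8      → [8]
drop   → []
10     → [10]
48     → [10, 48]
negate → [10, -48]
dup    → [10, -48, -48]
-      → [10, 0]
negate → [10, 0]
+      → [10]
9      → [10, 9]
-7     → [10, 9, -7]
over   → [10, 9, -7, 9]
over   → [10, 9, -7, 9, -7]
drop   → [10, 9, -7, 9]
-      → [10, 9, -16]
1      → [10, 9, -16, 1]
mod    → [10, 9, 0]
0      → [10, 9, 0, 0]
swap   → [10, 9, 0, 0]
swap   → [10, 9, 0, 0]
*      → [10, 9, 0]
drop   → [10, 9]
-      → [1]
dup    → [1, 1]
drop   → [1]
-24    → [1, -24]
+      → [-23]
dup    → [-23, -23]

0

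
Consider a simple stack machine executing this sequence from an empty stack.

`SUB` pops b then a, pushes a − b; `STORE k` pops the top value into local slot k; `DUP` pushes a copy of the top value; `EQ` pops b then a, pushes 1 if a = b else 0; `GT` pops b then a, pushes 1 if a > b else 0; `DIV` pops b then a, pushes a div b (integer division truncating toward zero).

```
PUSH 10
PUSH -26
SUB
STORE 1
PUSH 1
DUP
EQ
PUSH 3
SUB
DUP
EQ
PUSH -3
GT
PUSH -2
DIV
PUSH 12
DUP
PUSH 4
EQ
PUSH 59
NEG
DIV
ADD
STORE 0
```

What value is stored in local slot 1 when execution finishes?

36

PUSH 10  : [10]
PUSH -26 : [10, -26]
SUB      : [36]
STORE 1  : []
PUSH 1   : [1]
DUP      : [1, 1]
EQ       : [1]
PUSH 3   : [1, 3]
SUB      : [-2]
DUP      : [-2, -2]
EQ       : [1]
PUSH -3  : [1, -3]
GT       : [1]
PUSH -2  : [1, -2]
DIV      : [0]
PUSH 12  : [0, 12]
DUP      : [0, 12, 12]
PUSH 4   : [0, 12, 12, 4]
EQ       : [0, 12, 0]
PUSH 59  : [0, 12, 0, 59]
NEG      : [0, 12, 0, -59]
DIV      : [0, 12, 0]
ADD      : [0, 12]
STORE 0  : [0]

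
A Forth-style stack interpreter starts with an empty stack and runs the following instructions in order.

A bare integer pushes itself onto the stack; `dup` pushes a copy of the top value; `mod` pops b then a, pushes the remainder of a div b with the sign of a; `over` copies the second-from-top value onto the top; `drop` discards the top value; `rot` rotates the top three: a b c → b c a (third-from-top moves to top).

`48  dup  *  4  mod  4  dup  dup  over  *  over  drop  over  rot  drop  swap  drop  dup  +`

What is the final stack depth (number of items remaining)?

3

48   -> 48
dup  -> 48 48
*    -> 2304
4    -> 2304 4
mod  -> 0
4    -> 0 4
dup  -> 0 4 4
dup  -> 0 4 4 4
over -> 0 4 4 4 4
*    -> 0 4 4 16
over -> 0 4 4 16 4
drop -> 0 4 4 16
over -> 0 4 4 16 4
rot  -> 0 4 16 4 4
drop -> 0 4 16 4
swap -> 0 4 4 16
drop -> 0 4 4
dup  -> 0 4 4 4
+    -> 0 4 8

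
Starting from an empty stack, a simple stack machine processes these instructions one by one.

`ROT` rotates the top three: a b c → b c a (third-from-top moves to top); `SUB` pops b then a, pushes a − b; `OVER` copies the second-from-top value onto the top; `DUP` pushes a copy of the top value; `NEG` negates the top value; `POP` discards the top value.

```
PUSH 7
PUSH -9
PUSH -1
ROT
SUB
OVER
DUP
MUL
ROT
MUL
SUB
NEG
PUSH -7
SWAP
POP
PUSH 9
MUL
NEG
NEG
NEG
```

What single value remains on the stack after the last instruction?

PUSH 7  → 7
PUSH -9 → 7 -9
PUSH -1 → 7 -9 -1
ROT     → -9 -1 7
SUB     → -9 -8
OVER    → -9 -8 -9
DUP     → -9 -8 -9 -9
MUL     → -9 -8 81
ROT     → -8 81 -9
MUL     → -8 -729
SUB     → 721
NEG     → -721
PUSH -7 → -721 -7
SWAP    → -7 -721
POP     → -7
PUSH 9  → -7 9
MUL     → -63
NEG     → 63
NEG     → -63
NEG     → 63

63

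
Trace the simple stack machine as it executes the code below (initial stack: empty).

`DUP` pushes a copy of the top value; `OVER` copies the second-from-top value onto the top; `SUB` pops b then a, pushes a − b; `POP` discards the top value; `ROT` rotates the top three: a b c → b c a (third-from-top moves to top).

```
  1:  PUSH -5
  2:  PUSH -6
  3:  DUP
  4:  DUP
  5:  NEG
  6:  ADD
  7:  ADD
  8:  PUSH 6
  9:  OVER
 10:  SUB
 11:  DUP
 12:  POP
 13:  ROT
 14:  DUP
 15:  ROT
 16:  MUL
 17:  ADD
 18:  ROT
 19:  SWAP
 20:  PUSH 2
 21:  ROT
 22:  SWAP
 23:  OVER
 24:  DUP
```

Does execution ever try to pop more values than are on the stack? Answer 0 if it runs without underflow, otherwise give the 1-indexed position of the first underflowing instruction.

PUSH -5 → [-5]
PUSH -6 → [-5, -6]
DUP     → [-5, -6, -6]
DUP     → [-5, -6, -6, -6]
NEG     → [-5, -6, -6, 6]
ADD     → [-5, -6, 0]
ADD     → [-5, -6]
PUSH 6  → [-5, -6, 6]
OVER    → [-5, -6, 6, -6]
SUB     → [-5, -6, 12]
DUP     → [-5, -6, 12, 12]
POP     → [-5, -6, 12]
ROT     → [-6, 12, -5]
DUP     → [-6, 12, -5, -5]
ROT     → [-6, -5, -5, 12]
MUL     → [-6, -5, -60]
ADD     → [-6, -65]
ROT  — needs 3 operands, stack has 2 → underflow

18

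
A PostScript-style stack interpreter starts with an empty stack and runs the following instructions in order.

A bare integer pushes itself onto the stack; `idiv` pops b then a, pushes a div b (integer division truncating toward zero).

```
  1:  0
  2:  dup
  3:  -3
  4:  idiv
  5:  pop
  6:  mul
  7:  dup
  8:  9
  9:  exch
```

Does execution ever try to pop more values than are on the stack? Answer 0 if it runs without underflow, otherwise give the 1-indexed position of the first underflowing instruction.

0    : [0]
dup  : [0, 0]
-3   : [0, 0, -3]
idiv : [0, 0]
pop  : [0]
mul  — needs 2 operands, stack has 1 → underflow

6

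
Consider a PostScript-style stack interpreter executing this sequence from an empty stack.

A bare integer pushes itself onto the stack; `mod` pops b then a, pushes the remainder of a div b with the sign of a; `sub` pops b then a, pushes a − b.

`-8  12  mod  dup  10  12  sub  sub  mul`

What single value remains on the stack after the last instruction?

48

-8  : [-8]
12  : [-8, 12]
mod : [-8]
dup : [-8, -8]
10  : [-8, -8, 10]
12  : [-8, -8, 10, 12]
sub : [-8, -8, -2]
sub : [-8, -6]
mul : [48]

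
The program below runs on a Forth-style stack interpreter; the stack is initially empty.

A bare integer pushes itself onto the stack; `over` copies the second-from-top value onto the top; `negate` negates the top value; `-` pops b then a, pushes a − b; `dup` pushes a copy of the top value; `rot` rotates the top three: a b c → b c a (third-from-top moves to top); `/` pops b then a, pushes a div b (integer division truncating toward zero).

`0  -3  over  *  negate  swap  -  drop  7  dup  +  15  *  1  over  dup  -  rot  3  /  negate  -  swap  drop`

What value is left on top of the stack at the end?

0      : 0
-3     : 0 -3
over   : 0 -3 0
*      : 0 0
negate : 0 0
swap   : 0 0
-      : 0
drop   : (empty)
7      : 7
dup    : 7 7
+      : 14
15     : 14 15
*      : 210
1      : 210 1
over   : 210 1 210
dup    : 210 1 210 210
-      : 210 1 0
rot    : 1 0 210
3      : 1 0 210 3
/      : 1 0 70
negate : 1 0 -70
-      : 1 70
swap   : 70 1
drop   : 70

70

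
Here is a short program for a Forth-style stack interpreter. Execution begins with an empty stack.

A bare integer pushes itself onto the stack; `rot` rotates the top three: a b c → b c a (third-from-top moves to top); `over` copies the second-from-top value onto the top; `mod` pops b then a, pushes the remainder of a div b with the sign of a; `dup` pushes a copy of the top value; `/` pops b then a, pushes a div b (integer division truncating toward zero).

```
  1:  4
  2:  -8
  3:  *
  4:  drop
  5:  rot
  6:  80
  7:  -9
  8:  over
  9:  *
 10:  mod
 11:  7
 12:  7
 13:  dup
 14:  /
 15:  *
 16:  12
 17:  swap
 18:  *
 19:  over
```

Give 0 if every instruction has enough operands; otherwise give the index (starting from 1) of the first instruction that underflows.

4     4
-8    4 -8
*     -32
drop  (empty)
rot  — needs 3 operands, stack has 0 → underflow

5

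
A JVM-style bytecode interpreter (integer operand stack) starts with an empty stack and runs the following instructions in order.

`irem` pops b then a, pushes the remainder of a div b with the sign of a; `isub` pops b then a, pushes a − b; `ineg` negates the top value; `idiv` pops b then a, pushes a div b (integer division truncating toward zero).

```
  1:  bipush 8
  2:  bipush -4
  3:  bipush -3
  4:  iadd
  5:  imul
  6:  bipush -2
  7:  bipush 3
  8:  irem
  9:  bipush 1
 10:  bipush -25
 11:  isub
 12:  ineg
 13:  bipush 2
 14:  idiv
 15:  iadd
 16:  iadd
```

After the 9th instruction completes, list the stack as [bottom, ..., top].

bipush 8   [8]
bipush -4  [8, -4]
bipush -3  [8, -4, -3]
iadd       [8, -7]
imul       [-56]
bipush -2  [-56, -2]
bipush 3   [-56, -2, 3]
irem       [-56, -2]
bipush 1   [-56, -2, 1]

[-56, -2, 1]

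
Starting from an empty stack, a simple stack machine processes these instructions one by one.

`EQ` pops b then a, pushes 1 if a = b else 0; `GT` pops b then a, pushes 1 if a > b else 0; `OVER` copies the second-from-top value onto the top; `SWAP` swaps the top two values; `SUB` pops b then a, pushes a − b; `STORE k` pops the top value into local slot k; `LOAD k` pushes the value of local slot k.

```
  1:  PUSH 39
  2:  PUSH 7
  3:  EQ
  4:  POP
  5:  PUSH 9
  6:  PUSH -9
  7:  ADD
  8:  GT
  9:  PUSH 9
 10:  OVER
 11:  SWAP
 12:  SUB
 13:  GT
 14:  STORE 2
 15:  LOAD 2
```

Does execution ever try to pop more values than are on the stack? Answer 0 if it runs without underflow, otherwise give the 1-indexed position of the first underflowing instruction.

8

PUSH 39 -> [39]
PUSH 7  -> [39, 7]
EQ      -> [0]
POP     -> []
PUSH 9  -> [9]
PUSH -9 -> [9, -9]
ADD     -> [0]
GT  — needs 2 operands, stack has 1 → underflow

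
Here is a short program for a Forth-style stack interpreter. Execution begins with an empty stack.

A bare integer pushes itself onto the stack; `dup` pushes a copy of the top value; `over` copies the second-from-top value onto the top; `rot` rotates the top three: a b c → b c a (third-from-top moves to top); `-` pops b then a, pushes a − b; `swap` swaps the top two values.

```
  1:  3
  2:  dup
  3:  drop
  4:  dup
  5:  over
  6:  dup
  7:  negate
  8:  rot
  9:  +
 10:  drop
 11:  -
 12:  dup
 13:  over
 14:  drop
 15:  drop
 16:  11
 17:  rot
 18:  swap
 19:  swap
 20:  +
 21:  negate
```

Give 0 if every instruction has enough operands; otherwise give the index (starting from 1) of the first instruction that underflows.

17

3       [3]
dup     [3, 3]
drop    [3]
dup     [3, 3]
over    [3, 3, 3]
dup     [3, 3, 3, 3]
negate  [3, 3, 3, -3]
rot     [3, 3, -3, 3]
+       [3, 3, 0]
drop    [3, 3]
-       [0]
dup     [0, 0]
over    [0, 0, 0]
drop    [0, 0]
drop    [0]
11      [0, 11]
rot  — needs 3 operands, stack has 2 → underflow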